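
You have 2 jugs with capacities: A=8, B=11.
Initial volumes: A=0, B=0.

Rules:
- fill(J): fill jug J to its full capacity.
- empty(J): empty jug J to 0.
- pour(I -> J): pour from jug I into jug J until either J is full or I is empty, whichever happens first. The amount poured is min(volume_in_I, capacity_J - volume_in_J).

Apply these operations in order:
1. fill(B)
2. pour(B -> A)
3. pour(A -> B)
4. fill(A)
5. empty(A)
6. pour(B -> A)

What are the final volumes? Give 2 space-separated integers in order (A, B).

Step 1: fill(B) -> (A=0 B=11)
Step 2: pour(B -> A) -> (A=8 B=3)
Step 3: pour(A -> B) -> (A=0 B=11)
Step 4: fill(A) -> (A=8 B=11)
Step 5: empty(A) -> (A=0 B=11)
Step 6: pour(B -> A) -> (A=8 B=3)

Answer: 8 3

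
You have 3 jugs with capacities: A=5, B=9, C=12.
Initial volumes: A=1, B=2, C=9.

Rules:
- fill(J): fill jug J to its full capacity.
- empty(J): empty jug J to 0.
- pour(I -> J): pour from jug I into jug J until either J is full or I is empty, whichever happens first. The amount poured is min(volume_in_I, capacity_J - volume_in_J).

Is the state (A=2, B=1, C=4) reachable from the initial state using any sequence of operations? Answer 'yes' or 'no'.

Answer: no

Derivation:
BFS explored all 429 reachable states.
Reachable set includes: (0,0,0), (0,0,1), (0,0,2), (0,0,3), (0,0,4), (0,0,5), (0,0,6), (0,0,7), (0,0,8), (0,0,9), (0,0,10), (0,0,11) ...
Target (A=2, B=1, C=4) not in reachable set → no.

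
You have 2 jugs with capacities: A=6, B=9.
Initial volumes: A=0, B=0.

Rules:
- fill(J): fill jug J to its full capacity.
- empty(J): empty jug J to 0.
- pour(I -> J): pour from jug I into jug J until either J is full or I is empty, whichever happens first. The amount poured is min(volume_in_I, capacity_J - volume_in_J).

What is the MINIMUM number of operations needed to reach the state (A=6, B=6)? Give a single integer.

BFS from (A=0, B=0). One shortest path:
  1. fill(A) -> (A=6 B=0)
  2. pour(A -> B) -> (A=0 B=6)
  3. fill(A) -> (A=6 B=6)
Reached target in 3 moves.

Answer: 3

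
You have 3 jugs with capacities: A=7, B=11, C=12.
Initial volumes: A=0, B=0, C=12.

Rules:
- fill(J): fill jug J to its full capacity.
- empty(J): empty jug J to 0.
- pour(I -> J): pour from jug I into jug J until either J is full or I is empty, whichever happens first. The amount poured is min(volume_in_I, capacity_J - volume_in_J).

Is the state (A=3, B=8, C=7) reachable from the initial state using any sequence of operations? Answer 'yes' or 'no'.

Answer: no

Derivation:
BFS explored all 588 reachable states.
Reachable set includes: (0,0,0), (0,0,1), (0,0,2), (0,0,3), (0,0,4), (0,0,5), (0,0,6), (0,0,7), (0,0,8), (0,0,9), (0,0,10), (0,0,11) ...
Target (A=3, B=8, C=7) not in reachable set → no.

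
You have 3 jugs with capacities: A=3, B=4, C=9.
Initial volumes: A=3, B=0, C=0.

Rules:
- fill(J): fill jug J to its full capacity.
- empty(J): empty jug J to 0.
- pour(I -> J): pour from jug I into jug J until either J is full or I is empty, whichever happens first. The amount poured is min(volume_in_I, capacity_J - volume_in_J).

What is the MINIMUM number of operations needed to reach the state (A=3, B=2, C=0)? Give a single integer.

BFS from (A=3, B=0, C=0). One shortest path:
  1. empty(A) -> (A=0 B=0 C=0)
  2. fill(C) -> (A=0 B=0 C=9)
  3. pour(C -> A) -> (A=3 B=0 C=6)
  4. pour(C -> B) -> (A=3 B=4 C=2)
  5. empty(B) -> (A=3 B=0 C=2)
  6. pour(C -> B) -> (A=3 B=2 C=0)
Reached target in 6 moves.

Answer: 6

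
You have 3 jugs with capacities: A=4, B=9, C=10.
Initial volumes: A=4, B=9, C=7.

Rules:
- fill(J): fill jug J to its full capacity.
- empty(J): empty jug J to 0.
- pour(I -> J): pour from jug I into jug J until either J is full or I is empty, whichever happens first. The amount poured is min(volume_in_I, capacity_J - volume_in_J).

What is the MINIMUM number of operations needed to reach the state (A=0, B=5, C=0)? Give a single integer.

Answer: 4

Derivation:
BFS from (A=4, B=9, C=7). One shortest path:
  1. empty(A) -> (A=0 B=9 C=7)
  2. empty(C) -> (A=0 B=9 C=0)
  3. pour(B -> A) -> (A=4 B=5 C=0)
  4. empty(A) -> (A=0 B=5 C=0)
Reached target in 4 moves.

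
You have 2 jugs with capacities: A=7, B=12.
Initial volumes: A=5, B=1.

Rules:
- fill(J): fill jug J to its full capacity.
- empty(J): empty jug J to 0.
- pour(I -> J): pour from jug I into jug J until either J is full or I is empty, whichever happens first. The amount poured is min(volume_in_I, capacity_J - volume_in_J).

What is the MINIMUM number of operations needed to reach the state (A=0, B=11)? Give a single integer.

Answer: 4

Derivation:
BFS from (A=5, B=1). One shortest path:
  1. pour(B -> A) -> (A=6 B=0)
  2. fill(B) -> (A=6 B=12)
  3. pour(B -> A) -> (A=7 B=11)
  4. empty(A) -> (A=0 B=11)
Reached target in 4 moves.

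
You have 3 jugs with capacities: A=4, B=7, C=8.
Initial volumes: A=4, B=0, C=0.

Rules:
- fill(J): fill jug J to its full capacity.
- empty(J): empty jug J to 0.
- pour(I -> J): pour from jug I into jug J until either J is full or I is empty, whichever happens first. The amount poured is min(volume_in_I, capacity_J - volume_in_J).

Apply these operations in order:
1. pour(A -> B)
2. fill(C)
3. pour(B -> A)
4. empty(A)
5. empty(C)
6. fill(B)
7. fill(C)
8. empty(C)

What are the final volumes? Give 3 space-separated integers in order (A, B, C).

Step 1: pour(A -> B) -> (A=0 B=4 C=0)
Step 2: fill(C) -> (A=0 B=4 C=8)
Step 3: pour(B -> A) -> (A=4 B=0 C=8)
Step 4: empty(A) -> (A=0 B=0 C=8)
Step 5: empty(C) -> (A=0 B=0 C=0)
Step 6: fill(B) -> (A=0 B=7 C=0)
Step 7: fill(C) -> (A=0 B=7 C=8)
Step 8: empty(C) -> (A=0 B=7 C=0)

Answer: 0 7 0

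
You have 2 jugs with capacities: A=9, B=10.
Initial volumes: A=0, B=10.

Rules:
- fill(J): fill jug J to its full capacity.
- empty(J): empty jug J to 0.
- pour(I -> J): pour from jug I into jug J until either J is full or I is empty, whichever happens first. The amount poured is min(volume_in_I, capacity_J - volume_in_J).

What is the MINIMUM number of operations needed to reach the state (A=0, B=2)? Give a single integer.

BFS from (A=0, B=10). One shortest path:
  1. pour(B -> A) -> (A=9 B=1)
  2. empty(A) -> (A=0 B=1)
  3. pour(B -> A) -> (A=1 B=0)
  4. fill(B) -> (A=1 B=10)
  5. pour(B -> A) -> (A=9 B=2)
  6. empty(A) -> (A=0 B=2)
Reached target in 6 moves.

Answer: 6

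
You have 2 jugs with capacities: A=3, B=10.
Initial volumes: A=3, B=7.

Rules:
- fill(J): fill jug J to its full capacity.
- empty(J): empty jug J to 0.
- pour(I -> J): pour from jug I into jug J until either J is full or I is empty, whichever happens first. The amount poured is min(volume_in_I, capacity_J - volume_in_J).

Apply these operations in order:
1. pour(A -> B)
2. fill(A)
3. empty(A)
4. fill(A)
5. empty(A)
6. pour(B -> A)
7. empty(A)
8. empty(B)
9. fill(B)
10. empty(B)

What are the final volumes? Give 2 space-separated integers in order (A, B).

Step 1: pour(A -> B) -> (A=0 B=10)
Step 2: fill(A) -> (A=3 B=10)
Step 3: empty(A) -> (A=0 B=10)
Step 4: fill(A) -> (A=3 B=10)
Step 5: empty(A) -> (A=0 B=10)
Step 6: pour(B -> A) -> (A=3 B=7)
Step 7: empty(A) -> (A=0 B=7)
Step 8: empty(B) -> (A=0 B=0)
Step 9: fill(B) -> (A=0 B=10)
Step 10: empty(B) -> (A=0 B=0)

Answer: 0 0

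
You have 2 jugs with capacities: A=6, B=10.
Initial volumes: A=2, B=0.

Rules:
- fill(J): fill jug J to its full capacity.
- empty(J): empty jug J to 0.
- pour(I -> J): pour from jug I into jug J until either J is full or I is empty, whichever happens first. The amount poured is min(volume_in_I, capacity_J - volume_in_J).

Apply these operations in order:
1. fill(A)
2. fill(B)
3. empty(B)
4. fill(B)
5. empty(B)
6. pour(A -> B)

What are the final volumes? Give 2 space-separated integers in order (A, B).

Answer: 0 6

Derivation:
Step 1: fill(A) -> (A=6 B=0)
Step 2: fill(B) -> (A=6 B=10)
Step 3: empty(B) -> (A=6 B=0)
Step 4: fill(B) -> (A=6 B=10)
Step 5: empty(B) -> (A=6 B=0)
Step 6: pour(A -> B) -> (A=0 B=6)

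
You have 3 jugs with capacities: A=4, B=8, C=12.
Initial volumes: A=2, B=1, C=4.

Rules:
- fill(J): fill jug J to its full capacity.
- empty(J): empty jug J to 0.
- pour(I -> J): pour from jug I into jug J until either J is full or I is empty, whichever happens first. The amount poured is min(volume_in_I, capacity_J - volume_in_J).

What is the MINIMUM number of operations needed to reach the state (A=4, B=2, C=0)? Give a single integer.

Answer: 3

Derivation:
BFS from (A=2, B=1, C=4). One shortest path:
  1. empty(B) -> (A=2 B=0 C=4)
  2. pour(A -> B) -> (A=0 B=2 C=4)
  3. pour(C -> A) -> (A=4 B=2 C=0)
Reached target in 3 moves.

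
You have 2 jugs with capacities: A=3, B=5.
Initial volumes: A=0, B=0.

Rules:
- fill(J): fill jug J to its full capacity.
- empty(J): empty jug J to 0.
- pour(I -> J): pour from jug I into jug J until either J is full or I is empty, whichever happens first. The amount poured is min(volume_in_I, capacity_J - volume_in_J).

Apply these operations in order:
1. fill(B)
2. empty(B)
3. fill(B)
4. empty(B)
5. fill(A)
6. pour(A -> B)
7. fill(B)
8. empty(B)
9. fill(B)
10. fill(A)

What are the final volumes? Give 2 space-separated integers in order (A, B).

Answer: 3 5

Derivation:
Step 1: fill(B) -> (A=0 B=5)
Step 2: empty(B) -> (A=0 B=0)
Step 3: fill(B) -> (A=0 B=5)
Step 4: empty(B) -> (A=0 B=0)
Step 5: fill(A) -> (A=3 B=0)
Step 6: pour(A -> B) -> (A=0 B=3)
Step 7: fill(B) -> (A=0 B=5)
Step 8: empty(B) -> (A=0 B=0)
Step 9: fill(B) -> (A=0 B=5)
Step 10: fill(A) -> (A=3 B=5)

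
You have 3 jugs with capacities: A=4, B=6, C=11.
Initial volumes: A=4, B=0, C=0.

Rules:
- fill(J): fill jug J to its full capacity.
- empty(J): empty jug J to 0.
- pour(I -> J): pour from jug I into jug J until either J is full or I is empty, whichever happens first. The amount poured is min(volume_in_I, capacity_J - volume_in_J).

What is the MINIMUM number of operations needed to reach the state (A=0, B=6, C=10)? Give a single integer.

Answer: 4

Derivation:
BFS from (A=4, B=0, C=0). One shortest path:
  1. fill(B) -> (A=4 B=6 C=0)
  2. pour(A -> C) -> (A=0 B=6 C=4)
  3. pour(B -> C) -> (A=0 B=0 C=10)
  4. fill(B) -> (A=0 B=6 C=10)
Reached target in 4 moves.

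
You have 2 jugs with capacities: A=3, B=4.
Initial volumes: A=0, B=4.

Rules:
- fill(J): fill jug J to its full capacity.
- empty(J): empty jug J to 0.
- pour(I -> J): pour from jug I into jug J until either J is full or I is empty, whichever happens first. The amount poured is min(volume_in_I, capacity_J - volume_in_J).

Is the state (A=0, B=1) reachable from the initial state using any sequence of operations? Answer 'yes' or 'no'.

BFS from (A=0, B=4):
  1. pour(B -> A) -> (A=3 B=1)
  2. empty(A) -> (A=0 B=1)
Target reached → yes.

Answer: yes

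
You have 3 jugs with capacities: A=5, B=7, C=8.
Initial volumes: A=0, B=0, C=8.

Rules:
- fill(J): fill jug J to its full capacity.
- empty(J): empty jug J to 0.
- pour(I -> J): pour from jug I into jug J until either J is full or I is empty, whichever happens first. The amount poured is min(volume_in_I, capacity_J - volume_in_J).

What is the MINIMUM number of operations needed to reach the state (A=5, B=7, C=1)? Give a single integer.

BFS from (A=0, B=0, C=8). One shortest path:
  1. fill(A) -> (A=5 B=0 C=8)
  2. pour(C -> B) -> (A=5 B=7 C=1)
Reached target in 2 moves.

Answer: 2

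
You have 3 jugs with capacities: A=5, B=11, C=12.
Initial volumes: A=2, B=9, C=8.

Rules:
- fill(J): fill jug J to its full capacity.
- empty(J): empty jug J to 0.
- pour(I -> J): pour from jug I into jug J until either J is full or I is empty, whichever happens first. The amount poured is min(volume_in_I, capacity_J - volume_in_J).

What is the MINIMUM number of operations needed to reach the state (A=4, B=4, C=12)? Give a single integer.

BFS from (A=2, B=9, C=8). One shortest path:
  1. empty(A) -> (A=0 B=9 C=8)
  2. empty(C) -> (A=0 B=9 C=0)
  3. pour(B -> A) -> (A=5 B=4 C=0)
  4. pour(A -> C) -> (A=0 B=4 C=5)
  5. pour(B -> A) -> (A=4 B=0 C=5)
  6. fill(B) -> (A=4 B=11 C=5)
  7. pour(B -> C) -> (A=4 B=4 C=12)
Reached target in 7 moves.

Answer: 7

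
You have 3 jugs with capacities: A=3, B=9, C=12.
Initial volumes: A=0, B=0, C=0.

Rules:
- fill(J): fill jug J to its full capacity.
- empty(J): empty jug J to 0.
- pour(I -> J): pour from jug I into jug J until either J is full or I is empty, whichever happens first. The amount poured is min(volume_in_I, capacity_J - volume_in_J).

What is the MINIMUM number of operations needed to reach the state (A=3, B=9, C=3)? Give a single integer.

BFS from (A=0, B=0, C=0). One shortest path:
  1. fill(A) -> (A=3 B=0 C=0)
  2. fill(C) -> (A=3 B=0 C=12)
  3. pour(C -> B) -> (A=3 B=9 C=3)
Reached target in 3 moves.

Answer: 3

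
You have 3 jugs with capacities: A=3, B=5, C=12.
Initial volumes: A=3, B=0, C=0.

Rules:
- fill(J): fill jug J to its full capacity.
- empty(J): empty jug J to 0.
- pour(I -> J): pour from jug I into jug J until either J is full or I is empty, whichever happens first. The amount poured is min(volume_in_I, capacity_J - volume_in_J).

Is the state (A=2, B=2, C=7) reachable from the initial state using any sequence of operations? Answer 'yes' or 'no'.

BFS explored all 224 reachable states.
Reachable set includes: (0,0,0), (0,0,1), (0,0,2), (0,0,3), (0,0,4), (0,0,5), (0,0,6), (0,0,7), (0,0,8), (0,0,9), (0,0,10), (0,0,11) ...
Target (A=2, B=2, C=7) not in reachable set → no.

Answer: no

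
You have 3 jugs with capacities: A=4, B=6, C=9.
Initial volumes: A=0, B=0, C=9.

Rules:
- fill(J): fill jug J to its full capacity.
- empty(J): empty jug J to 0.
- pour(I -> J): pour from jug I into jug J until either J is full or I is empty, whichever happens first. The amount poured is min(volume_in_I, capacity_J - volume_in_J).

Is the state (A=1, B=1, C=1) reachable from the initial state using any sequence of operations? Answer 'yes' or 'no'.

Answer: no

Derivation:
BFS explored all 230 reachable states.
Reachable set includes: (0,0,0), (0,0,1), (0,0,2), (0,0,3), (0,0,4), (0,0,5), (0,0,6), (0,0,7), (0,0,8), (0,0,9), (0,1,0), (0,1,1) ...
Target (A=1, B=1, C=1) not in reachable set → no.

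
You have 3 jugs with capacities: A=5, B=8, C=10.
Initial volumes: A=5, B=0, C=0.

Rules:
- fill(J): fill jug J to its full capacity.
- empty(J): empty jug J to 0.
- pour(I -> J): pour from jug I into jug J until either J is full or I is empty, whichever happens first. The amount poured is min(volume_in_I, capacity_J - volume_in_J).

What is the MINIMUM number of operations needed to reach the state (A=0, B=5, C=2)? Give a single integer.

BFS from (A=5, B=0, C=0). One shortest path:
  1. fill(C) -> (A=5 B=0 C=10)
  2. pour(C -> B) -> (A=5 B=8 C=2)
  3. empty(B) -> (A=5 B=0 C=2)
  4. pour(A -> B) -> (A=0 B=5 C=2)
Reached target in 4 moves.

Answer: 4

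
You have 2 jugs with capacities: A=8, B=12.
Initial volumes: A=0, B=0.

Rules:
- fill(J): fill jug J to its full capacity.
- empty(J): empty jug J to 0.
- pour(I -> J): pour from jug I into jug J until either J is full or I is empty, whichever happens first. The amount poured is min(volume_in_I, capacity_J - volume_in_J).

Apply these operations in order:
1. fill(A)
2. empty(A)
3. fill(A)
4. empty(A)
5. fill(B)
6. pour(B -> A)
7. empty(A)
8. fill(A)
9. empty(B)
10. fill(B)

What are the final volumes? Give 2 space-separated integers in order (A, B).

Answer: 8 12

Derivation:
Step 1: fill(A) -> (A=8 B=0)
Step 2: empty(A) -> (A=0 B=0)
Step 3: fill(A) -> (A=8 B=0)
Step 4: empty(A) -> (A=0 B=0)
Step 5: fill(B) -> (A=0 B=12)
Step 6: pour(B -> A) -> (A=8 B=4)
Step 7: empty(A) -> (A=0 B=4)
Step 8: fill(A) -> (A=8 B=4)
Step 9: empty(B) -> (A=8 B=0)
Step 10: fill(B) -> (A=8 B=12)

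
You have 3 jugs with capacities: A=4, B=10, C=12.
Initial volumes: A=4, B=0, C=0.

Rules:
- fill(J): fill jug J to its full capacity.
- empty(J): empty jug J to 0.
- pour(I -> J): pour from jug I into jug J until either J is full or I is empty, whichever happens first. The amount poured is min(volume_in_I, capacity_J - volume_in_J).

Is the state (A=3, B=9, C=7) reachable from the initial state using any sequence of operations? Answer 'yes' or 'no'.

Answer: no

Derivation:
BFS explored all 106 reachable states.
Reachable set includes: (0,0,0), (0,0,2), (0,0,4), (0,0,6), (0,0,8), (0,0,10), (0,0,12), (0,2,0), (0,2,2), (0,2,4), (0,2,6), (0,2,8) ...
Target (A=3, B=9, C=7) not in reachable set → no.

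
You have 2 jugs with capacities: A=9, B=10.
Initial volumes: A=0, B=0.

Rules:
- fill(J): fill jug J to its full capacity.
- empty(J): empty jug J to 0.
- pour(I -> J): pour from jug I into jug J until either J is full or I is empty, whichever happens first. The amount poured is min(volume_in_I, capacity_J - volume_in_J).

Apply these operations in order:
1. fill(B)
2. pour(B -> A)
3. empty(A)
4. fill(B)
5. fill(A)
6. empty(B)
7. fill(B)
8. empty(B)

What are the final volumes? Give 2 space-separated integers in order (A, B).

Step 1: fill(B) -> (A=0 B=10)
Step 2: pour(B -> A) -> (A=9 B=1)
Step 3: empty(A) -> (A=0 B=1)
Step 4: fill(B) -> (A=0 B=10)
Step 5: fill(A) -> (A=9 B=10)
Step 6: empty(B) -> (A=9 B=0)
Step 7: fill(B) -> (A=9 B=10)
Step 8: empty(B) -> (A=9 B=0)

Answer: 9 0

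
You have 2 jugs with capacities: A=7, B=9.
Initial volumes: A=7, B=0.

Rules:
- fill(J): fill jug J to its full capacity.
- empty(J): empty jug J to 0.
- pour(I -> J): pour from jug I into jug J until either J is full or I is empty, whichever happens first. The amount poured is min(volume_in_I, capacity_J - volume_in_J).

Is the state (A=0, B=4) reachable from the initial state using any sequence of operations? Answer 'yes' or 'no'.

BFS from (A=7, B=0):
  1. empty(A) -> (A=0 B=0)
  2. fill(B) -> (A=0 B=9)
  3. pour(B -> A) -> (A=7 B=2)
  4. empty(A) -> (A=0 B=2)
  5. pour(B -> A) -> (A=2 B=0)
  6. fill(B) -> (A=2 B=9)
  7. pour(B -> A) -> (A=7 B=4)
  8. empty(A) -> (A=0 B=4)
Target reached → yes.

Answer: yes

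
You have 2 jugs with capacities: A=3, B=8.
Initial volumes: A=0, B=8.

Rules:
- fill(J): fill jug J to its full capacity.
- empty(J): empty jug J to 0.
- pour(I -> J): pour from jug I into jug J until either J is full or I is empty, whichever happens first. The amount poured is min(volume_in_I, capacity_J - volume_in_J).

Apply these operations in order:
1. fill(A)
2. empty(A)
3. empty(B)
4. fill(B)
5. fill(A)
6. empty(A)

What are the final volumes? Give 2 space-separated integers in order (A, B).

Answer: 0 8

Derivation:
Step 1: fill(A) -> (A=3 B=8)
Step 2: empty(A) -> (A=0 B=8)
Step 3: empty(B) -> (A=0 B=0)
Step 4: fill(B) -> (A=0 B=8)
Step 5: fill(A) -> (A=3 B=8)
Step 6: empty(A) -> (A=0 B=8)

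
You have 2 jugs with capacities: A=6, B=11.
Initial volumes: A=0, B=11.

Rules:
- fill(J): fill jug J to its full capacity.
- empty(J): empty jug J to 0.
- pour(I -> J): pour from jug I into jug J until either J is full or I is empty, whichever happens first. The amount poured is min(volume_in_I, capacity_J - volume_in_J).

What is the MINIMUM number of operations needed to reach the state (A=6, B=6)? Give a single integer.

Answer: 4

Derivation:
BFS from (A=0, B=11). One shortest path:
  1. fill(A) -> (A=6 B=11)
  2. empty(B) -> (A=6 B=0)
  3. pour(A -> B) -> (A=0 B=6)
  4. fill(A) -> (A=6 B=6)
Reached target in 4 moves.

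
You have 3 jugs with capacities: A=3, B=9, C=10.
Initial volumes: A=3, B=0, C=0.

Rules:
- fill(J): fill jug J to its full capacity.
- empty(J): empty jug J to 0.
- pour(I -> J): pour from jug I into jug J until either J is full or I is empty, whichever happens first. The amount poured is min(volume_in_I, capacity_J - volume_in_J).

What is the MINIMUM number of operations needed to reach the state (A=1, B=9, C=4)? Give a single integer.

Answer: 7

Derivation:
BFS from (A=3, B=0, C=0). One shortest path:
  1. fill(C) -> (A=3 B=0 C=10)
  2. pour(C -> B) -> (A=3 B=9 C=1)
  3. empty(B) -> (A=3 B=0 C=1)
  4. pour(A -> B) -> (A=0 B=3 C=1)
  5. pour(C -> A) -> (A=1 B=3 C=0)
  6. fill(C) -> (A=1 B=3 C=10)
  7. pour(C -> B) -> (A=1 B=9 C=4)
Reached target in 7 moves.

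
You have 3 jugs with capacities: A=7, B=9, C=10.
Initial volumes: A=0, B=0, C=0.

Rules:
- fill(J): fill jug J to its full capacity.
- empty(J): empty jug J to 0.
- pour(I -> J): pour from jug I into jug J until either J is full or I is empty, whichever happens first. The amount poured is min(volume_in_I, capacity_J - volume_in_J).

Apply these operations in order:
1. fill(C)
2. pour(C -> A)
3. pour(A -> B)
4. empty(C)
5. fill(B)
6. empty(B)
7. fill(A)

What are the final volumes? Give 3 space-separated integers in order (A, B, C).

Answer: 7 0 0

Derivation:
Step 1: fill(C) -> (A=0 B=0 C=10)
Step 2: pour(C -> A) -> (A=7 B=0 C=3)
Step 3: pour(A -> B) -> (A=0 B=7 C=3)
Step 4: empty(C) -> (A=0 B=7 C=0)
Step 5: fill(B) -> (A=0 B=9 C=0)
Step 6: empty(B) -> (A=0 B=0 C=0)
Step 7: fill(A) -> (A=7 B=0 C=0)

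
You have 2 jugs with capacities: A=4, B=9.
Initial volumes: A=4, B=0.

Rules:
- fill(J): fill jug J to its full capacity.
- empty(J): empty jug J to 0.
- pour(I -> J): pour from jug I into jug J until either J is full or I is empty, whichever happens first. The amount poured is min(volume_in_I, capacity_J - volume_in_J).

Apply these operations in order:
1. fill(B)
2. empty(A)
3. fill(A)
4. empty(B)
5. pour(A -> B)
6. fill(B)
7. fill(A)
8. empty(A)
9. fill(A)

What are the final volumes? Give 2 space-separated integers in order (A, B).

Step 1: fill(B) -> (A=4 B=9)
Step 2: empty(A) -> (A=0 B=9)
Step 3: fill(A) -> (A=4 B=9)
Step 4: empty(B) -> (A=4 B=0)
Step 5: pour(A -> B) -> (A=0 B=4)
Step 6: fill(B) -> (A=0 B=9)
Step 7: fill(A) -> (A=4 B=9)
Step 8: empty(A) -> (A=0 B=9)
Step 9: fill(A) -> (A=4 B=9)

Answer: 4 9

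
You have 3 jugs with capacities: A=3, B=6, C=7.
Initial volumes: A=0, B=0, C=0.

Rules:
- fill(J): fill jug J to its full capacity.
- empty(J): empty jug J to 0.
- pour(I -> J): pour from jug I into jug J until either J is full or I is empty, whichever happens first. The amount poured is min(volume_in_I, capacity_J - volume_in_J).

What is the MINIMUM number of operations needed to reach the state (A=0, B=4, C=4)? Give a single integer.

BFS from (A=0, B=0, C=0). One shortest path:
  1. fill(C) -> (A=0 B=0 C=7)
  2. pour(C -> A) -> (A=3 B=0 C=4)
  3. empty(A) -> (A=0 B=0 C=4)
  4. pour(C -> B) -> (A=0 B=4 C=0)
  5. fill(C) -> (A=0 B=4 C=7)
  6. pour(C -> A) -> (A=3 B=4 C=4)
  7. empty(A) -> (A=0 B=4 C=4)
Reached target in 7 moves.

Answer: 7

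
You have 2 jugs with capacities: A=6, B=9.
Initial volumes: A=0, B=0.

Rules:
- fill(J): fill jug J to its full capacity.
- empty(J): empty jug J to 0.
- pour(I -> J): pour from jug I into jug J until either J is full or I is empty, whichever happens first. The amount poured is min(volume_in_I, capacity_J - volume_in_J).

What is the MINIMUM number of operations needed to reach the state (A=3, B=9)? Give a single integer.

BFS from (A=0, B=0). One shortest path:
  1. fill(A) -> (A=6 B=0)
  2. pour(A -> B) -> (A=0 B=6)
  3. fill(A) -> (A=6 B=6)
  4. pour(A -> B) -> (A=3 B=9)
Reached target in 4 moves.

Answer: 4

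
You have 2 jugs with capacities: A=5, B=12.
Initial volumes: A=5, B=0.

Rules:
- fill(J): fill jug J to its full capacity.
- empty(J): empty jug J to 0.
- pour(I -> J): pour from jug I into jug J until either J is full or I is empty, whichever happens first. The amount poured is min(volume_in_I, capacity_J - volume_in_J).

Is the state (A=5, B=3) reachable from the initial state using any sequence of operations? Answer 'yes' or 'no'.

Answer: yes

Derivation:
BFS from (A=5, B=0):
  1. pour(A -> B) -> (A=0 B=5)
  2. fill(A) -> (A=5 B=5)
  3. pour(A -> B) -> (A=0 B=10)
  4. fill(A) -> (A=5 B=10)
  5. pour(A -> B) -> (A=3 B=12)
  6. empty(B) -> (A=3 B=0)
  7. pour(A -> B) -> (A=0 B=3)
  8. fill(A) -> (A=5 B=3)
Target reached → yes.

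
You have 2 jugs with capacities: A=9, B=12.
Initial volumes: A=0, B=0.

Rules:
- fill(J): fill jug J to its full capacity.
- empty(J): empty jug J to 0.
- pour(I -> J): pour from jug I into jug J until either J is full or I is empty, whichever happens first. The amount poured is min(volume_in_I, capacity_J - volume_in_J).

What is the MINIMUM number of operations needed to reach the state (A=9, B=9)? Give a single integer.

BFS from (A=0, B=0). One shortest path:
  1. fill(A) -> (A=9 B=0)
  2. pour(A -> B) -> (A=0 B=9)
  3. fill(A) -> (A=9 B=9)
Reached target in 3 moves.

Answer: 3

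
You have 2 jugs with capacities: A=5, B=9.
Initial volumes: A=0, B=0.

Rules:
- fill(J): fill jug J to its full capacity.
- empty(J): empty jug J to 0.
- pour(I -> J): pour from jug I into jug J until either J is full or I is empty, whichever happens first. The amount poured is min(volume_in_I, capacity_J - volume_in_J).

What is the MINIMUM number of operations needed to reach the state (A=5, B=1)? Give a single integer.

BFS from (A=0, B=0). One shortest path:
  1. fill(A) -> (A=5 B=0)
  2. pour(A -> B) -> (A=0 B=5)
  3. fill(A) -> (A=5 B=5)
  4. pour(A -> B) -> (A=1 B=9)
  5. empty(B) -> (A=1 B=0)
  6. pour(A -> B) -> (A=0 B=1)
  7. fill(A) -> (A=5 B=1)
Reached target in 7 moves.

Answer: 7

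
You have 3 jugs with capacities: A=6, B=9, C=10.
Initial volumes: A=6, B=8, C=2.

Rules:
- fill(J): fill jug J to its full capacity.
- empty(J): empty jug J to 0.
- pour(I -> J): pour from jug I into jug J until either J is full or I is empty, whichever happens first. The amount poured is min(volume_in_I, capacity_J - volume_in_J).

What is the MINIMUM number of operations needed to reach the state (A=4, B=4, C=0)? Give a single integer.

BFS from (A=6, B=8, C=2). One shortest path:
  1. empty(C) -> (A=6 B=8 C=0)
  2. pour(A -> C) -> (A=0 B=8 C=6)
  3. pour(B -> C) -> (A=0 B=4 C=10)
  4. pour(C -> A) -> (A=6 B=4 C=4)
  5. empty(A) -> (A=0 B=4 C=4)
  6. pour(C -> A) -> (A=4 B=4 C=0)
Reached target in 6 moves.

Answer: 6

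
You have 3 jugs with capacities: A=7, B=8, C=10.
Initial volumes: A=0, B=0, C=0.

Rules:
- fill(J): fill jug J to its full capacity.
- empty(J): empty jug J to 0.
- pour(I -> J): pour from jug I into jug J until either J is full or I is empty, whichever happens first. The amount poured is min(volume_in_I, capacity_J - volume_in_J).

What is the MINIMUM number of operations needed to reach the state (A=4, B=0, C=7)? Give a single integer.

BFS from (A=0, B=0, C=0). One shortest path:
  1. fill(A) -> (A=7 B=0 C=0)
  2. pour(A -> B) -> (A=0 B=7 C=0)
  3. fill(A) -> (A=7 B=7 C=0)
  4. pour(A -> C) -> (A=0 B=7 C=7)
  5. fill(A) -> (A=7 B=7 C=7)
  6. pour(A -> C) -> (A=4 B=7 C=10)
  7. empty(C) -> (A=4 B=7 C=0)
  8. pour(B -> C) -> (A=4 B=0 C=7)
Reached target in 8 moves.

Answer: 8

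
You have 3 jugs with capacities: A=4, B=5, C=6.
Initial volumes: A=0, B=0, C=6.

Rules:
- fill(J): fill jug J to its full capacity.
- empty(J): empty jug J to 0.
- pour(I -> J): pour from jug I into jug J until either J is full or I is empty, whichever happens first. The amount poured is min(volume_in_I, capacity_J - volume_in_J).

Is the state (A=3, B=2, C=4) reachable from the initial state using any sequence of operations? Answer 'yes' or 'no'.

Answer: no

Derivation:
BFS explored all 150 reachable states.
Reachable set includes: (0,0,0), (0,0,1), (0,0,2), (0,0,3), (0,0,4), (0,0,5), (0,0,6), (0,1,0), (0,1,1), (0,1,2), (0,1,3), (0,1,4) ...
Target (A=3, B=2, C=4) not in reachable set → no.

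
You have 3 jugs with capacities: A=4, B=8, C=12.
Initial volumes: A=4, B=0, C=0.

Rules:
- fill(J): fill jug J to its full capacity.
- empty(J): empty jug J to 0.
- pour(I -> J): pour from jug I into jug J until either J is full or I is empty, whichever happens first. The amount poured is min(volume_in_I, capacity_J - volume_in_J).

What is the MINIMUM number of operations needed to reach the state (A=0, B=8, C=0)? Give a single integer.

Answer: 2

Derivation:
BFS from (A=4, B=0, C=0). One shortest path:
  1. empty(A) -> (A=0 B=0 C=0)
  2. fill(B) -> (A=0 B=8 C=0)
Reached target in 2 moves.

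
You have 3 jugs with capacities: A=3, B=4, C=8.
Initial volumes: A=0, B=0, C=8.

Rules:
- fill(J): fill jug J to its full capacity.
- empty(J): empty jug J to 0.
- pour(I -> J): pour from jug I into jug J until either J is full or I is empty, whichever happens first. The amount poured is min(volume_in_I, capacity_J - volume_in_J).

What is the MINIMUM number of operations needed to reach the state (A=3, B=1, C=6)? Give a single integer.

Answer: 7

Derivation:
BFS from (A=0, B=0, C=8). One shortest path:
  1. fill(A) -> (A=3 B=0 C=8)
  2. fill(B) -> (A=3 B=4 C=8)
  3. empty(C) -> (A=3 B=4 C=0)
  4. pour(A -> C) -> (A=0 B=4 C=3)
  5. fill(A) -> (A=3 B=4 C=3)
  6. pour(A -> C) -> (A=0 B=4 C=6)
  7. pour(B -> A) -> (A=3 B=1 C=6)
Reached target in 7 moves.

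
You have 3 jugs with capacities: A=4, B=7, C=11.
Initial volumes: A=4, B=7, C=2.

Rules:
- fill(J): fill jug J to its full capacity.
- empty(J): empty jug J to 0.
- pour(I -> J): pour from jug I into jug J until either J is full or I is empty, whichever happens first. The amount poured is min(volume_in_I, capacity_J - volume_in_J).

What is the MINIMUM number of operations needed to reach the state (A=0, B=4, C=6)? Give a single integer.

BFS from (A=4, B=7, C=2). One shortest path:
  1. empty(B) -> (A=4 B=0 C=2)
  2. pour(A -> B) -> (A=0 B=4 C=2)
  3. fill(A) -> (A=4 B=4 C=2)
  4. pour(A -> C) -> (A=0 B=4 C=6)
Reached target in 4 moves.

Answer: 4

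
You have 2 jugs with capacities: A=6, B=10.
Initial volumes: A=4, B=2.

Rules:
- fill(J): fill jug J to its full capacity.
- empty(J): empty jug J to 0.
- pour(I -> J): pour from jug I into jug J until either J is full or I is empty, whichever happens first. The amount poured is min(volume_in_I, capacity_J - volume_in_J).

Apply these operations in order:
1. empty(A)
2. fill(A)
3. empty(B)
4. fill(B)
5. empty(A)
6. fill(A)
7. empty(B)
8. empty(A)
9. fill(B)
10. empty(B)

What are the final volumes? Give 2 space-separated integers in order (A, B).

Step 1: empty(A) -> (A=0 B=2)
Step 2: fill(A) -> (A=6 B=2)
Step 3: empty(B) -> (A=6 B=0)
Step 4: fill(B) -> (A=6 B=10)
Step 5: empty(A) -> (A=0 B=10)
Step 6: fill(A) -> (A=6 B=10)
Step 7: empty(B) -> (A=6 B=0)
Step 8: empty(A) -> (A=0 B=0)
Step 9: fill(B) -> (A=0 B=10)
Step 10: empty(B) -> (A=0 B=0)

Answer: 0 0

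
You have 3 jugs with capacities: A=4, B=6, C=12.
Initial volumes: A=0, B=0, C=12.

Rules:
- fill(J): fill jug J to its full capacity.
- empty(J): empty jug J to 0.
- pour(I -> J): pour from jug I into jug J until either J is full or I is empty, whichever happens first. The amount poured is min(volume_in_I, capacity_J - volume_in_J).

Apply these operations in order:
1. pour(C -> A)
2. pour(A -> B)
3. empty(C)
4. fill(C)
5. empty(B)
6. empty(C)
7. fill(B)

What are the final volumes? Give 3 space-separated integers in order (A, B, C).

Answer: 0 6 0

Derivation:
Step 1: pour(C -> A) -> (A=4 B=0 C=8)
Step 2: pour(A -> B) -> (A=0 B=4 C=8)
Step 3: empty(C) -> (A=0 B=4 C=0)
Step 4: fill(C) -> (A=0 B=4 C=12)
Step 5: empty(B) -> (A=0 B=0 C=12)
Step 6: empty(C) -> (A=0 B=0 C=0)
Step 7: fill(B) -> (A=0 B=6 C=0)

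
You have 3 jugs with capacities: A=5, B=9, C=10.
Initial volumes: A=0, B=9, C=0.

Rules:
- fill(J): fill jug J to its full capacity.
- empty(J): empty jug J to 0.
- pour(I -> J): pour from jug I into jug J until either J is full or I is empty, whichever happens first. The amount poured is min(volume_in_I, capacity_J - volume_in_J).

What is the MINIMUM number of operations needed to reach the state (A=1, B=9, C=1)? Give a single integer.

BFS from (A=0, B=9, C=0). One shortest path:
  1. empty(B) -> (A=0 B=0 C=0)
  2. fill(C) -> (A=0 B=0 C=10)
  3. pour(C -> B) -> (A=0 B=9 C=1)
  4. empty(B) -> (A=0 B=0 C=1)
  5. pour(C -> A) -> (A=1 B=0 C=0)
  6. fill(C) -> (A=1 B=0 C=10)
  7. pour(C -> B) -> (A=1 B=9 C=1)
Reached target in 7 moves.

Answer: 7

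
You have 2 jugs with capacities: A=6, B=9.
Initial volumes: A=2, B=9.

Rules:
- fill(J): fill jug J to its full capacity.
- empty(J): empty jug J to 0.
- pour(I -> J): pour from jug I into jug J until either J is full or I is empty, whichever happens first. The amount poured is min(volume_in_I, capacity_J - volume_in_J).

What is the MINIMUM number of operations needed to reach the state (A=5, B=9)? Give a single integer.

BFS from (A=2, B=9). One shortest path:
  1. pour(B -> A) -> (A=6 B=5)
  2. empty(A) -> (A=0 B=5)
  3. pour(B -> A) -> (A=5 B=0)
  4. fill(B) -> (A=5 B=9)
Reached target in 4 moves.

Answer: 4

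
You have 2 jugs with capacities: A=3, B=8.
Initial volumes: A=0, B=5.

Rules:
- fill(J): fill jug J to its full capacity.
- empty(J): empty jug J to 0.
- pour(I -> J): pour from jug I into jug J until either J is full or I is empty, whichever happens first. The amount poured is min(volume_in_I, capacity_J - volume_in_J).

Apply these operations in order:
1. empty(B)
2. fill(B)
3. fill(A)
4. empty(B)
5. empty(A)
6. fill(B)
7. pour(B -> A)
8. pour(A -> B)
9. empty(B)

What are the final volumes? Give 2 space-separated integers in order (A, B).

Step 1: empty(B) -> (A=0 B=0)
Step 2: fill(B) -> (A=0 B=8)
Step 3: fill(A) -> (A=3 B=8)
Step 4: empty(B) -> (A=3 B=0)
Step 5: empty(A) -> (A=0 B=0)
Step 6: fill(B) -> (A=0 B=8)
Step 7: pour(B -> A) -> (A=3 B=5)
Step 8: pour(A -> B) -> (A=0 B=8)
Step 9: empty(B) -> (A=0 B=0)

Answer: 0 0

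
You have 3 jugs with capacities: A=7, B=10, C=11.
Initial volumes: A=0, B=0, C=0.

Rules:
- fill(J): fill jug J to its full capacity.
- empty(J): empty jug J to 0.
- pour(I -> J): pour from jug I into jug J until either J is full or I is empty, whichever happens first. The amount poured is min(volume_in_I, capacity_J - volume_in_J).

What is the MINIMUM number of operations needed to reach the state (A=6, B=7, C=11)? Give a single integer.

Answer: 6

Derivation:
BFS from (A=0, B=0, C=0). One shortest path:
  1. fill(A) -> (A=7 B=0 C=0)
  2. fill(B) -> (A=7 B=10 C=0)
  3. pour(B -> C) -> (A=7 B=0 C=10)
  4. pour(A -> B) -> (A=0 B=7 C=10)
  5. fill(A) -> (A=7 B=7 C=10)
  6. pour(A -> C) -> (A=6 B=7 C=11)
Reached target in 6 moves.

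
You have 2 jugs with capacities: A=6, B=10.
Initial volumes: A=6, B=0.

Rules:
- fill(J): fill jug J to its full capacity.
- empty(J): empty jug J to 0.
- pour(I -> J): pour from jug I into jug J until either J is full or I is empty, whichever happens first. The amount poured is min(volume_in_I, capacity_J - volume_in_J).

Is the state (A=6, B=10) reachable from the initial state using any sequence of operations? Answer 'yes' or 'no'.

BFS from (A=6, B=0):
  1. fill(B) -> (A=6 B=10)
Target reached → yes.

Answer: yes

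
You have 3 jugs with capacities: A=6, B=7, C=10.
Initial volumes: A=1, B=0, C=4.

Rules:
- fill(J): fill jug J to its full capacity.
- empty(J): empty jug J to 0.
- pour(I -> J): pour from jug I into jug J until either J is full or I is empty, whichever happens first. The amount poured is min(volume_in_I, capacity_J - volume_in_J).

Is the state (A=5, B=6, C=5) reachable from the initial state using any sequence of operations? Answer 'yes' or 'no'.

Answer: no

Derivation:
BFS explored all 346 reachable states.
Reachable set includes: (0,0,0), (0,0,1), (0,0,2), (0,0,3), (0,0,4), (0,0,5), (0,0,6), (0,0,7), (0,0,8), (0,0,9), (0,0,10), (0,1,0) ...
Target (A=5, B=6, C=5) not in reachable set → no.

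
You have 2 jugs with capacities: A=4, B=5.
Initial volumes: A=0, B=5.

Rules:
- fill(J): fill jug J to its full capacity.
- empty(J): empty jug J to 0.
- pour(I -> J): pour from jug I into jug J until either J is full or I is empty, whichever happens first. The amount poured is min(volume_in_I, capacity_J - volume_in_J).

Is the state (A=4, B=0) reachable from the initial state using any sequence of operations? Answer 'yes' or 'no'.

BFS from (A=0, B=5):
  1. fill(A) -> (A=4 B=5)
  2. empty(B) -> (A=4 B=0)
Target reached → yes.

Answer: yes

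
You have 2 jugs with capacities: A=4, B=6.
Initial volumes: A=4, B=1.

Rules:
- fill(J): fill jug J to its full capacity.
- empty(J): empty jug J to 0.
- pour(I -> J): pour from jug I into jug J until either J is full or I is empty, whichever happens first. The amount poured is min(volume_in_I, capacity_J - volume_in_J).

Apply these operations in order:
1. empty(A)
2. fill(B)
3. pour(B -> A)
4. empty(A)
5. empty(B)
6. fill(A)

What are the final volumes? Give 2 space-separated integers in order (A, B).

Answer: 4 0

Derivation:
Step 1: empty(A) -> (A=0 B=1)
Step 2: fill(B) -> (A=0 B=6)
Step 3: pour(B -> A) -> (A=4 B=2)
Step 4: empty(A) -> (A=0 B=2)
Step 5: empty(B) -> (A=0 B=0)
Step 6: fill(A) -> (A=4 B=0)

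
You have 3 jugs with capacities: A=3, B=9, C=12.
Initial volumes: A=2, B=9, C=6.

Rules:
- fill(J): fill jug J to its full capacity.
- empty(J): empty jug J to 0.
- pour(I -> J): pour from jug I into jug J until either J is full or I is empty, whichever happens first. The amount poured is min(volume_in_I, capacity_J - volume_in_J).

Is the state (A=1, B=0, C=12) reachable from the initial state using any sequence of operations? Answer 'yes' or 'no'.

BFS explored all 116 reachable states.
Reachable set includes: (0,0,0), (0,0,2), (0,0,3), (0,0,5), (0,0,6), (0,0,8), (0,0,9), (0,0,11), (0,0,12), (0,2,0), (0,2,3), (0,2,6) ...
Target (A=1, B=0, C=12) not in reachable set → no.

Answer: no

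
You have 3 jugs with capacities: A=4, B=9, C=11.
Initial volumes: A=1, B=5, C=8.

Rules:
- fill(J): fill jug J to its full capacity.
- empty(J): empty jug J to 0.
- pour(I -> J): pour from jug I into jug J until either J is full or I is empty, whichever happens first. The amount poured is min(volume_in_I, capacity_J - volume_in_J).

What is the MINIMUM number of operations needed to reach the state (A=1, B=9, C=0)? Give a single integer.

Answer: 2

Derivation:
BFS from (A=1, B=5, C=8). One shortest path:
  1. fill(B) -> (A=1 B=9 C=8)
  2. empty(C) -> (A=1 B=9 C=0)
Reached target in 2 moves.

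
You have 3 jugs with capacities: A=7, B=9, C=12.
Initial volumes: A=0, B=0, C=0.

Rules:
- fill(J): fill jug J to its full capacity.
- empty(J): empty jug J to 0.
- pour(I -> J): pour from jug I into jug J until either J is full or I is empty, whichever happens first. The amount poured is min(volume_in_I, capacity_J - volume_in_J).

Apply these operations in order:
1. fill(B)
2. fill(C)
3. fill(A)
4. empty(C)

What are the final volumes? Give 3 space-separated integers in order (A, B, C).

Step 1: fill(B) -> (A=0 B=9 C=0)
Step 2: fill(C) -> (A=0 B=9 C=12)
Step 3: fill(A) -> (A=7 B=9 C=12)
Step 4: empty(C) -> (A=7 B=9 C=0)

Answer: 7 9 0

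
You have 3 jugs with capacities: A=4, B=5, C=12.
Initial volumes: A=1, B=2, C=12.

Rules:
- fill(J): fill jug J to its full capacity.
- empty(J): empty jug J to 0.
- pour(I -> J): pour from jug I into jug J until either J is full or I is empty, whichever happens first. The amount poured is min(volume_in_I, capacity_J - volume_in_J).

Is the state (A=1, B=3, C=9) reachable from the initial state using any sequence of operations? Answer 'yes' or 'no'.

Answer: no

Derivation:
BFS explored all 258 reachable states.
Reachable set includes: (0,0,0), (0,0,1), (0,0,2), (0,0,3), (0,0,4), (0,0,5), (0,0,6), (0,0,7), (0,0,8), (0,0,9), (0,0,10), (0,0,11) ...
Target (A=1, B=3, C=9) not in reachable set → no.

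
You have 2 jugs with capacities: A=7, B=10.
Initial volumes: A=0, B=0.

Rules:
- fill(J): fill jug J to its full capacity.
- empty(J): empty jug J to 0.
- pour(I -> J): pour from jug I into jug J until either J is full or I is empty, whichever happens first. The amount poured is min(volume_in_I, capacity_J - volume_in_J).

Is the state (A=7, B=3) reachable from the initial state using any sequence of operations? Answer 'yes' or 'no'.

Answer: yes

Derivation:
BFS from (A=0, B=0):
  1. fill(B) -> (A=0 B=10)
  2. pour(B -> A) -> (A=7 B=3)
Target reached → yes.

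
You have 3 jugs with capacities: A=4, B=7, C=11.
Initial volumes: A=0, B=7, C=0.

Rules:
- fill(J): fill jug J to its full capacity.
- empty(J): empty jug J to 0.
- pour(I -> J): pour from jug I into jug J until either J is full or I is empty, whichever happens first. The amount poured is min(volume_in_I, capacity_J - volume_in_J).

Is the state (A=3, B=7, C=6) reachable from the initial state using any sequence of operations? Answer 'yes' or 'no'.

BFS from (A=0, B=7, C=0):
  1. pour(B -> A) -> (A=4 B=3 C=0)
  2. empty(A) -> (A=0 B=3 C=0)
  3. pour(B -> A) -> (A=3 B=0 C=0)
  4. fill(B) -> (A=3 B=7 C=0)
  5. pour(B -> A) -> (A=4 B=6 C=0)
  6. empty(A) -> (A=0 B=6 C=0)
  7. pour(B -> C) -> (A=0 B=0 C=6)
  8. fill(B) -> (A=0 B=7 C=6)
  9. pour(B -> A) -> (A=4 B=3 C=6)
  10. empty(A) -> (A=0 B=3 C=6)
  11. pour(B -> A) -> (A=3 B=0 C=6)
  12. fill(B) -> (A=3 B=7 C=6)
Target reached → yes.

Answer: yes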